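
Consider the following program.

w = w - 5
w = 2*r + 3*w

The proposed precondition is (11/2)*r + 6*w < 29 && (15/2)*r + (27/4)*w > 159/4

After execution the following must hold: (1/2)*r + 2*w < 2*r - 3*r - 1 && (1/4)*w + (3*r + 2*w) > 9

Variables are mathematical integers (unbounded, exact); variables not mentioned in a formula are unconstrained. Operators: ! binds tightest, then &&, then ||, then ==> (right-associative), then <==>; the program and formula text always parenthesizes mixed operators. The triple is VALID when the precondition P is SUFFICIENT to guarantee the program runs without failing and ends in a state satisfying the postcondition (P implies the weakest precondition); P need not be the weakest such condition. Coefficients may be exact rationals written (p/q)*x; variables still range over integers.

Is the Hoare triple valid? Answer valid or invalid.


Working backward. After the program, the postcondition (1/2)*r + 2*w < 2*r - 3*r - 1 && (1/4)*w + (3*r + 2*w) > 9 must hold; in canonical form it is (3/2)*r + 2*w < -1 && 3*r + (9/4)*w > 9.
Before w := 2*r + 3*w: (11/2)*r + 6*w < -1 && (15/2)*r + (27/4)*w > 9
Before w := w - 5: (11/2)*r + 6*w < 29 && (15/2)*r + (27/4)*w > 171/4
The weakest precondition is (11/2)*r + 6*w < 29 && (15/2)*r + (27/4)*w > 171/4.
Check whether (11/2)*r + 6*w < 29 && (15/2)*r + (27/4)*w > 159/4 implies it.
Countermodel: at the initial state r = 9, w = -4, the precondition holds but the weakest precondition fails.
Answer: invalid


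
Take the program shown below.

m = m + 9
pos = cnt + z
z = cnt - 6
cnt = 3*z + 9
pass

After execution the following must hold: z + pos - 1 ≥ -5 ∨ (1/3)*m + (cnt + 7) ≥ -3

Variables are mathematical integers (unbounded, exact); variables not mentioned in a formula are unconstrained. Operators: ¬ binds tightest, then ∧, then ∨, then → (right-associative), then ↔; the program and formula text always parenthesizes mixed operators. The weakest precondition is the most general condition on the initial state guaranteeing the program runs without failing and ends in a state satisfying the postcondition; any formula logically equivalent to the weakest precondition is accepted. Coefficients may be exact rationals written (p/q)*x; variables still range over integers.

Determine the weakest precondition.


Working backward. After the program, the postcondition z + pos - 1 ≥ -5 ∨ (1/3)*m + (cnt + 7) ≥ -3 must hold; in canonical form it is pos + z ≥ -4 ∨ cnt + (1/3)*m ≥ -10.
Before skip: pos + z ≥ -4 ∨ cnt + (1/3)*m ≥ -10
Before cnt := 3*z + 9: pos + z ≥ -4 ∨ (1/3)*m + 3*z ≥ -19
Before z := cnt - 6: cnt + pos ≥ 2 ∨ 3*cnt + (1/3)*m ≥ -1
Before pos := cnt + z: 2*cnt + z ≥ 2 ∨ 3*cnt + (1/3)*m ≥ -1
Before m := m + 9: 2*cnt + z ≥ 2 ∨ 3*cnt + (1/3)*m ≥ -4
Answer: WP = 2*cnt + z ≥ 2 ∨ 3*cnt + (1/3)*m ≥ -4


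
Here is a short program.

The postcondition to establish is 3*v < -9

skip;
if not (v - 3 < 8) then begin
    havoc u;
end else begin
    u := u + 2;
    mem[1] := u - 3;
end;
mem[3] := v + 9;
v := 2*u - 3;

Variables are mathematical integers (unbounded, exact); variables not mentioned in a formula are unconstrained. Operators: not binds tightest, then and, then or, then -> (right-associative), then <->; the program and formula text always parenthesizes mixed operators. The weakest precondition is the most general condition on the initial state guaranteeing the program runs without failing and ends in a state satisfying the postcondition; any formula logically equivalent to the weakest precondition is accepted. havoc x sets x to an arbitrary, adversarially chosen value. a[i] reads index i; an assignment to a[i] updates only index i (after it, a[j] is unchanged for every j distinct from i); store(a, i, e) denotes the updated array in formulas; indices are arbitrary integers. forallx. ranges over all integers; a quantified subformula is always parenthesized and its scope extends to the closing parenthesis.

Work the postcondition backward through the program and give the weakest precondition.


Working backward. After the program, 3*v < -9 must hold.
Before v := 2*u - 3: 6*u < 0
Before mem[3] := v + 9: 6*u < 0
Then branch requires forall u_1. 6*u_1 < 0; else branch requires 6*u < -12.
Before the if: ((not (v < 11)) -> (forall u_1. 6*u_1 < 0)) and (v < 11 -> 6*u < -12)
Before skip: ((not (v < 11)) -> (forall u_1. 6*u_1 < 0)) and (v < 11 -> 6*u < -12)
Answer: WP = ((not (v < 11)) -> (forall u_1. 6*u_1 < 0)) and (v < 11 -> 6*u < -12)


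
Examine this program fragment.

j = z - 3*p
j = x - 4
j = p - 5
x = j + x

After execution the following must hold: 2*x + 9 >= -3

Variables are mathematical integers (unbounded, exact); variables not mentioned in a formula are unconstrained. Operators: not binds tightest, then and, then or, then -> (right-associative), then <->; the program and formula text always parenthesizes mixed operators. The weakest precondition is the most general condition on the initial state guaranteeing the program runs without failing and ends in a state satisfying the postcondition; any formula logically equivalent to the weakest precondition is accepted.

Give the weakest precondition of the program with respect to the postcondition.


Working backward. After the program, the postcondition 2*x + 9 >= -3 must hold; in canonical form it is 2*x >= -12.
Before x := j + x: 2*j + 2*x >= -12
Before j := p - 5: 2*p + 2*x >= -2
Before j := x - 4: 2*p + 2*x >= -2
Before j := z - 3*p: 2*p + 2*x >= -2
Answer: WP = 2*p + 2*x >= -2


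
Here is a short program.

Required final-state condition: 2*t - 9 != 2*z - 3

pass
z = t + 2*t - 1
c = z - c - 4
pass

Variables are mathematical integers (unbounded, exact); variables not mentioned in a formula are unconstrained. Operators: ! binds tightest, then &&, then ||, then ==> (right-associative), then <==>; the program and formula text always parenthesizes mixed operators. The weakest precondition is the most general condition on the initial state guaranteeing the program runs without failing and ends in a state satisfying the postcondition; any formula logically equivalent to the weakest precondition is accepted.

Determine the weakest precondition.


Working backward. After the program, the postcondition 2*t - 9 != 2*z - 3 must hold; in canonical form it is 2*t != 2*z + 6.
Before skip: 2*t != 2*z + 6
Before c := z - c - 4: 2*t != 2*z + 6
Before z := t + 2*t - 1: 4*t != -4
Before skip: 4*t != -4
Answer: WP = 4*t != -4


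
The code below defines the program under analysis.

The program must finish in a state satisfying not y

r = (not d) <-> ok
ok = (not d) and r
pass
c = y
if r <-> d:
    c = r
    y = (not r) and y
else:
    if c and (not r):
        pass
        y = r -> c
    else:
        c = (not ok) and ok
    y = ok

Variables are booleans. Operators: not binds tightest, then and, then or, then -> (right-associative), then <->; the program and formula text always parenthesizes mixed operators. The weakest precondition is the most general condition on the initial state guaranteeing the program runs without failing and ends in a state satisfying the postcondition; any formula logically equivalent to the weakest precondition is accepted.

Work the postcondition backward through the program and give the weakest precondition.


Working backward. After the program, not y must hold.
Then branch requires not ((not r) and y); else branch requires ((c and (not r)) -> (not ok)) and ((not (c and (not r))) -> (not ok)).
Before the if: ((r <-> d) -> (not ((not r) and y))) and ((not (r <-> d)) -> (((c and (not r)) -> (not ok)) and ((not (c and (not r))) -> (not ok))))
Before c := y: ((r <-> d) -> (not ((not r) and y))) and ((not (r <-> d)) -> (((y and (not r)) -> (not ok)) and ((not (y and (not r))) -> (not ok))))
Before skip: ((r <-> d) -> (not ((not r) and y))) and ((not (r <-> d)) -> (((y and (not r)) -> (not ok)) and ((not (y and (not r))) -> (not ok))))
Before ok := (not d) and r: ((r <-> d) -> (not ((not r) and y))) and ((not (r <-> d)) -> (((y and (not r)) -> (not ((not d) and r))) and ((not (y and (not r))) -> (not ((not d) and r)))))
Before r := (not d) <-> ok: ((((not d) <-> ok) <-> d) -> (not ((not ((not d) <-> ok)) and y))) and ((not (((not d) <-> ok) <-> d)) -> (((y and (not ((not d) <-> ok))) -> (not ((not d) and ((not d) <-> ok)))) and ((not (y and (not ((not d) <-> ok)))) -> (not ((not d) and ((not d) <-> ok))))))
Answer: WP = ((((not d) <-> ok) <-> d) -> (not ((not ((not d) <-> ok)) and y))) and ((not (((not d) <-> ok) <-> d)) -> (((y and (not ((not d) <-> ok))) -> (not ((not d) and ((not d) <-> ok)))) and ((not (y and (not ((not d) <-> ok)))) -> (not ((not d) and ((not d) <-> ok))))))


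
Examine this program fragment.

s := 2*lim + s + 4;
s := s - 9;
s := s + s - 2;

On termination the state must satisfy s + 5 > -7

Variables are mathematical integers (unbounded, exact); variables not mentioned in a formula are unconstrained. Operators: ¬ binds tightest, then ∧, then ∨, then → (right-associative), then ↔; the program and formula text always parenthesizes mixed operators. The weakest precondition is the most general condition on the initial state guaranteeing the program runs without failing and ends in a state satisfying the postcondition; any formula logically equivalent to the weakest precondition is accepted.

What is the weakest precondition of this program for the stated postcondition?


Working backward. After the program, the postcondition s + 5 > -7 must hold; in canonical form it is s > -12.
Before s := s + s - 2: 2*s > -10
Before s := s - 9: 2*s > 8
Before s := 2*lim + s + 4: 4*lim + 2*s > 0
Answer: WP = 4*lim + 2*s > 0


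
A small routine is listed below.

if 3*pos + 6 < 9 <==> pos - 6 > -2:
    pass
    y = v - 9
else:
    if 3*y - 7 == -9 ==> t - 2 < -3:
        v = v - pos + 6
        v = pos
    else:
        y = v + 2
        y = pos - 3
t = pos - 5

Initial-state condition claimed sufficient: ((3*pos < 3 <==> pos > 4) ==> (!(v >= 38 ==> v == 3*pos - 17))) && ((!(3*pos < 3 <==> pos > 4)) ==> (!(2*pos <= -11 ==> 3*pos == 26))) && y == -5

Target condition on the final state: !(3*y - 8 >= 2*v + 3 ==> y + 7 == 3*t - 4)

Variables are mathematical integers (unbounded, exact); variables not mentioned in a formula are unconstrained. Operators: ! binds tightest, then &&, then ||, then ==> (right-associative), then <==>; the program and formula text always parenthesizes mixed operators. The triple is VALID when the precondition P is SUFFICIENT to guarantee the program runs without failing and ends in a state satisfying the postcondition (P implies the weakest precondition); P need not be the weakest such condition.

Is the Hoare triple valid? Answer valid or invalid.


Working backward. After the program, the postcondition !(3*y - 8 >= 2*v + 3 ==> y + 7 == 3*t - 4) must hold; in canonical form it is !(3*y >= 2*v + 11 ==> y == 3*t - 11).
Before t := pos - 5: !(3*y >= 2*v + 11 ==> y == 3*pos - 26)
Then branch requires !(v >= 38 ==> v == 3*pos - 17); else branch requires ((3*y == -2 ==> t < -1) ==> (!(3*y >= 2*pos + 11 ==> y == 3*pos - 26))) && ((!(3*y == -2 ==> t < -1)) ==> (!(3*pos >= 2*v + 20 ==> 2*pos == 23))).
Before the if: ((3*pos < 3 <==> pos > 4) ==> (!(v >= 38 ==> v == 3*pos - 17))) && ((!(3*pos < 3 <==> pos > 4)) ==> (((3*y == -2 ==> t < -1) ==> (!(3*y >= 2*pos + 11 ==> y == 3*pos - 26))) && ((!(3*y == -2 ==> t < -1)) ==> (!(3*pos >= 2*v + 20 ==> 2*pos == 23)))))
The weakest precondition is ((3*pos < 3 <==> pos > 4) ==> (!(v >= 38 ==> v == 3*pos - 17))) && ((!(3*pos < 3 <==> pos > 4)) ==> (((3*y == -2 ==> t < -1) ==> (!(3*y >= 2*pos + 11 ==> y == 3*pos - 26))) && ((!(3*y == -2 ==> t < -1)) ==> (!(3*pos >= 2*v + 20 ==> 2*pos == 23))))).
Check whether ((3*pos < 3 <==> pos > 4) ==> (!(v >= 38 ==> v == 3*pos - 17))) && ((!(3*pos < 3 <==> pos > 4)) ==> (!(2*pos <= -11 ==> 3*pos == 26))) && y == -5 implies it.
Countermodel: at the initial state pos = -6, t = 0, v = 0, y = -5, the precondition holds but the weakest precondition fails.
Answer: invalid


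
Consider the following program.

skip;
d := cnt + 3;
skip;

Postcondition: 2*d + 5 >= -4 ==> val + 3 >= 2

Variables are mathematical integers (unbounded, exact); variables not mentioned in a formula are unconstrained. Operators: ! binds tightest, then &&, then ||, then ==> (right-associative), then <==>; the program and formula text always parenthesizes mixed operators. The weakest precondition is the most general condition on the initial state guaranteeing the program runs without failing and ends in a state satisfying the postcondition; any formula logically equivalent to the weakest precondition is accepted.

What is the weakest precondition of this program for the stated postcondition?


Working backward. After the program, the postcondition 2*d + 5 >= -4 ==> val + 3 >= 2 must hold; in canonical form it is 2*d >= -9 ==> val >= -1.
Before skip: 2*d >= -9 ==> val >= -1
Before d := cnt + 3: 2*cnt >= -15 ==> val >= -1
Before skip: 2*cnt >= -15 ==> val >= -1
Answer: WP = 2*cnt >= -15 ==> val >= -1


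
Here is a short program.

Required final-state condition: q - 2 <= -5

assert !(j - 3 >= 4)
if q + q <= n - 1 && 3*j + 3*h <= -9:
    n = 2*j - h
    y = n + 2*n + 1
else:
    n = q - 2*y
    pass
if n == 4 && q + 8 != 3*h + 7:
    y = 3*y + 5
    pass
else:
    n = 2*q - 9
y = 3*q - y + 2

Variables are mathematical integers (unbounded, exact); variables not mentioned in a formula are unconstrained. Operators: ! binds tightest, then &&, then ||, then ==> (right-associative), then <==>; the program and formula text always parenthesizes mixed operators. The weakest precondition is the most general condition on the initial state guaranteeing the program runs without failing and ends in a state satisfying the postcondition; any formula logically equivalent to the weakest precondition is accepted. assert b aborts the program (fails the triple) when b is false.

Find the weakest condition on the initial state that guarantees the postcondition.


Working backward. After the program, the postcondition q - 2 <= -5 must hold; in canonical form it is q <= -3.
Before y := 3*q - y + 2: q <= -3
Then branch requires q <= -3; else branch requires q <= -3.
Before the if: ((n == 4 && q != 3*h - 1) ==> q <= -3) && ((!(n == 4 && q != 3*h - 1)) ==> q <= -3)
Then branch requires ((2*j == h + 4 && q != 3*h - 1) ==> q <= -3) && ((!(2*j == h + 4 && q != 3*h - 1)) ==> q <= -3); else branch requires ((q == 2*y + 4 && q != 3*h - 1) ==> q <= -3) && ((!(q == 2*y + 4 && q != 3*h - 1)) ==> q <= -3).
Before the if: ((2*q <= n - 1 && 3*h + 3*j <= -9) ==> (((2*j == h + 4 && q != 3*h - 1) ==> q <= -3) && ((!(2*j == h + 4 && q != 3*h - 1)) ==> q <= -3))) && ((!(2*q <= n - 1 && 3*h + 3*j <= -9)) ==> (((q == 2*y + 4 && q != 3*h - 1) ==> q <= -3) && ((!(q == 2*y + 4 && q != 3*h - 1)) ==> q <= -3)))
Before assert !(j - 3 >= 4): (!(j >= 7)) && ((2*q <= n - 1 && 3*h + 3*j <= -9) ==> (((2*j == h + 4 && q != 3*h - 1) ==> q <= -3) && ((!(2*j == h + 4 && q != 3*h - 1)) ==> q <= -3))) && ((!(2*q <= n - 1 && 3*h + 3*j <= -9)) ==> (((q == 2*y + 4 && q != 3*h - 1) ==> q <= -3) && ((!(q == 2*y + 4 && q != 3*h - 1)) ==> q <= -3)))
Answer: WP = (!(j >= 7)) && ((2*q <= n - 1 && 3*h + 3*j <= -9) ==> (((2*j == h + 4 && q != 3*h - 1) ==> q <= -3) && ((!(2*j == h + 4 && q != 3*h - 1)) ==> q <= -3))) && ((!(2*q <= n - 1 && 3*h + 3*j <= -9)) ==> (((q == 2*y + 4 && q != 3*h - 1) ==> q <= -3) && ((!(q == 2*y + 4 && q != 3*h - 1)) ==> q <= -3)))


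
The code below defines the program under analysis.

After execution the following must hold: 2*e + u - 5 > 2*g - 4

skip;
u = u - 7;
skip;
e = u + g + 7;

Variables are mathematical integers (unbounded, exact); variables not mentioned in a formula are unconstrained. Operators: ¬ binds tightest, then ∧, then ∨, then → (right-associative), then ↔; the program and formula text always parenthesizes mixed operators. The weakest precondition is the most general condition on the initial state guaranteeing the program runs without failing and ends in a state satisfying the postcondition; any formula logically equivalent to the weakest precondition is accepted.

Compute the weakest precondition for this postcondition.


Working backward. After the program, the postcondition 2*e + u - 5 > 2*g - 4 must hold; in canonical form it is 2*e + u > 2*g + 1.
Before e := u + g + 7: 3*u > -13
Before skip: 3*u > -13
Before u := u - 7: 3*u > 8
Before skip: 3*u > 8
Answer: WP = 3*u > 8


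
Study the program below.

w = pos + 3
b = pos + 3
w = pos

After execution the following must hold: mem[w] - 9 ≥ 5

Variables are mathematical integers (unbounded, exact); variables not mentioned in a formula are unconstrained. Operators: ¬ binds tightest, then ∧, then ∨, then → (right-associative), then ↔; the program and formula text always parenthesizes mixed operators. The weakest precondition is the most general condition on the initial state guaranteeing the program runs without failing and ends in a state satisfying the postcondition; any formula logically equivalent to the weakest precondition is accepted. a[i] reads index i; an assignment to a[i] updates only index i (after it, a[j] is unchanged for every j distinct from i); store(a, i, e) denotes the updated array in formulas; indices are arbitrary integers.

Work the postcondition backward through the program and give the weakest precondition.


Working backward. After the program, the postcondition mem[w] - 9 ≥ 5 must hold; in canonical form it is mem[w] ≥ 14.
Before w := pos: mem[pos] ≥ 14
Before b := pos + 3: mem[pos] ≥ 14
Before w := pos + 3: mem[pos] ≥ 14
Answer: WP = mem[pos] ≥ 14


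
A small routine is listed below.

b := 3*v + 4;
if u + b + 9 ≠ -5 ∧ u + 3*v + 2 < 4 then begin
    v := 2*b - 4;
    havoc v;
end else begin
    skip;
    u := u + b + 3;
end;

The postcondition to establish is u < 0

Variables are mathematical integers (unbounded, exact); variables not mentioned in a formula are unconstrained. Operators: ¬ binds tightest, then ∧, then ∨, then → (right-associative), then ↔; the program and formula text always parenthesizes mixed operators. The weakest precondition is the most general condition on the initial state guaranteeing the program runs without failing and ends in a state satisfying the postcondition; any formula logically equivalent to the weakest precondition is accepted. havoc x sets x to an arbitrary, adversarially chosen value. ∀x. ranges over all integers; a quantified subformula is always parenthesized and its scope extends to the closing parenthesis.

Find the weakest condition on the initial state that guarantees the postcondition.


Working backward. After the program, u < 0 must hold.
Then branch requires u < 0; else branch requires b + u < -3.
Before the if: ((b + u ≠ -14 ∧ u + 3*v < 2) → u < 0) ∧ ((¬(b + u ≠ -14 ∧ u + 3*v < 2)) → b + u < -3)
Before b := 3*v + 4: ((u + 3*v ≠ -18 ∧ u + 3*v < 2) → u < 0) ∧ ((¬(u + 3*v ≠ -18 ∧ u + 3*v < 2)) → u + 3*v < -7)
Answer: WP = ((u + 3*v ≠ -18 ∧ u + 3*v < 2) → u < 0) ∧ ((¬(u + 3*v ≠ -18 ∧ u + 3*v < 2)) → u + 3*v < -7)


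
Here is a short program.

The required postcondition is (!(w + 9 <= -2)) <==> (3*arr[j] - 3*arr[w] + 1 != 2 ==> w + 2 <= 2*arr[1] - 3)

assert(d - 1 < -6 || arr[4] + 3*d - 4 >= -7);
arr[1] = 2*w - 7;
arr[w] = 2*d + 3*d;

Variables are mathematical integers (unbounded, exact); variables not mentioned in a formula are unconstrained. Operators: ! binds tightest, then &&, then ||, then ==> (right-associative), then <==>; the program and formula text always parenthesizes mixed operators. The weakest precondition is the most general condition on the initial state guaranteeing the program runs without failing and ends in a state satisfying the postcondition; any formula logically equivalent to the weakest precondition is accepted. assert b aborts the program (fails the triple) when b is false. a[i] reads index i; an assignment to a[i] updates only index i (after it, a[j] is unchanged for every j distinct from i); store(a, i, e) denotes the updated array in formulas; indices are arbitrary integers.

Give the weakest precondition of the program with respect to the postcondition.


Working backward. After the program, the postcondition (!(w + 9 <= -2)) <==> (3*arr[j] - 3*arr[w] + 1 != 2 ==> w + 2 <= 2*arr[1] - 3) must hold; in canonical form it is (!(w <= -11)) <==> (3*arr[j] != 3*arr[w] + 1 ==> w <= 2*arr[1] - 5).
Before arr[w] := 2*d + 3*d: (!(w <= -11)) <==> (3*store(arr, w, 5*d)[j] != 3*store(arr, w, 5*d)[w] + 1 ==> w <= 2*store(arr, w, 5*d)[1] - 5)
Before arr[1] := 2*w - 7: (!(w <= -11)) <==> (3*store(store(arr, 1, 2*w - 7), w, 5*d)[j] != 3*store(store(arr, 1, 2*w - 7), w, 5*d)[w] + 1 ==> w <= 2*store(store(arr, 1, 2*w - 7), w, 5*d)[1] - 5)
Before assert d - 1 < -6 || arr[4] + 3*d - 4 >= -7: (d < -5 || arr[4] + 3*d >= -3) && ((!(w <= -11)) <==> (3*store(store(arr, 1, 2*w - 7), w, 5*d)[j] != 3*store(store(arr, 1, 2*w - 7), w, 5*d)[w] + 1 ==> w <= 2*store(store(arr, 1, 2*w - 7), w, 5*d)[1] - 5))
Answer: WP = (d < -5 || arr[4] + 3*d >= -3) && ((!(w <= -11)) <==> (3*store(store(arr, 1, 2*w - 7), w, 5*d)[j] != 3*store(store(arr, 1, 2*w - 7), w, 5*d)[w] + 1 ==> w <= 2*store(store(arr, 1, 2*w - 7), w, 5*d)[1] - 5))


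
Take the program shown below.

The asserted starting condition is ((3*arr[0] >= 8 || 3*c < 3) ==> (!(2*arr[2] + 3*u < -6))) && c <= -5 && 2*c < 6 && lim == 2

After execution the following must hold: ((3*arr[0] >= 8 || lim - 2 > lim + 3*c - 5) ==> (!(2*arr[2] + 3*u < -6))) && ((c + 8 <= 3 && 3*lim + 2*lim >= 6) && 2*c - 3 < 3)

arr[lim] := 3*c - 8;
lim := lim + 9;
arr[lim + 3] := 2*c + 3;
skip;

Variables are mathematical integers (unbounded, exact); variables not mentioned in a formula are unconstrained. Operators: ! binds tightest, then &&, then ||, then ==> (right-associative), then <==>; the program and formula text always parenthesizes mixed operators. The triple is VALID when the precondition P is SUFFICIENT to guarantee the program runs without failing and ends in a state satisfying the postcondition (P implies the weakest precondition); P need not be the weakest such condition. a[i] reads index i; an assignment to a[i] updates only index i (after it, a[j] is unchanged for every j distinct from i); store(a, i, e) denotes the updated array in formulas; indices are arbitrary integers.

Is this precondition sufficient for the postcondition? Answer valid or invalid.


Working backward. After the program, the postcondition ((3*arr[0] >= 8 || lim - 2 > lim + 3*c - 5) ==> (!(2*arr[2] + 3*u < -6))) && ((c + 8 <= 3 && 3*lim + 2*lim >= 6) && 2*c - 3 < 3) must hold; in canonical form it is ((3*arr[0] >= 8 || 3*c < 3) ==> (!(2*arr[2] + 3*u < -6))) && c <= -5 && 5*lim >= 6 && 2*c < 6.
Before skip: ((3*arr[0] >= 8 || 3*c < 3) ==> (!(2*arr[2] + 3*u < -6))) && c <= -5 && 5*lim >= 6 && 2*c < 6
Before arr[lim + 3] := 2*c + 3: ((3*store(arr, lim + 3, 2*c + 3)[0] >= 8 || 3*c < 3) ==> (!(2*store(arr, lim + 3, 2*c + 3)[2] + 3*u < -6))) && c <= -5 && 5*lim >= 6 && 2*c < 6
Before lim := lim + 9: ((3*store(arr, lim + 12, 2*c + 3)[0] >= 8 || 3*c < 3) ==> (!(2*store(arr, lim + 12, 2*c + 3)[2] + 3*u < -6))) && c <= -5 && 5*lim >= -39 && 2*c < 6
Before arr[lim] := 3*c - 8: ((3*store(store(arr, lim, 3*c - 8), lim + 12, 2*c + 3)[0] >= 8 || 3*c < 3) ==> (!(2*store(store(arr, lim, 3*c - 8), lim + 12, 2*c + 3)[2] + 3*u < -6))) && c <= -5 && 5*lim >= -39 && 2*c < 6
The weakest precondition is ((3*store(store(arr, lim, 3*c - 8), lim + 12, 2*c + 3)[0] >= 8 || 3*c < 3) ==> (!(2*store(store(arr, lim, 3*c - 8), lim + 12, 2*c + 3)[2] + 3*u < -6))) && c <= -5 && 5*lim >= -39 && 2*c < 6.
Check whether ((3*arr[0] >= 8 || 3*c < 3) ==> (!(2*arr[2] + 3*u < -6))) && c <= -5 && 2*c < 6 && lim == 2 implies it.
Countermodel: at the initial state arr = {[0] = 0, [2] = 0, [14] = 0, elsewhere 0}, c = -5, lim = 2, u = 0, the precondition holds but the weakest precondition fails.
Answer: invalid


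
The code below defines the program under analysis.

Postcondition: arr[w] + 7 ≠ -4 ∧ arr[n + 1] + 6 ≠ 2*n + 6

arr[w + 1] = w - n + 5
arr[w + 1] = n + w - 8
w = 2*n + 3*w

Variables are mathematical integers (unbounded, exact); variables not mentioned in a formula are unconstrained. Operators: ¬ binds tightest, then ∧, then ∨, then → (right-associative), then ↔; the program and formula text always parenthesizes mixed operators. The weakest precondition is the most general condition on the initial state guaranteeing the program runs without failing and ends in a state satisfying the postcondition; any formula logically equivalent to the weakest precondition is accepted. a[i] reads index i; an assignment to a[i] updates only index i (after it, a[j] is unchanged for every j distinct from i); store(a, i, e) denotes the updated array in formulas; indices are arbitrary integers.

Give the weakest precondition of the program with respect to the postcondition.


Working backward. After the program, the postcondition arr[w] + 7 ≠ -4 ∧ arr[n + 1] + 6 ≠ 2*n + 6 must hold; in canonical form it is arr[w] ≠ -11 ∧ arr[n + 1] ≠ 2*n.
Before w := 2*n + 3*w: arr[2*n + 3*w] ≠ -11 ∧ arr[n + 1] ≠ 2*n
Before arr[w + 1] := n + w - 8: store(arr, w + 1, n + w - 8)[2*n + 3*w] ≠ -11 ∧ store(arr, w + 1, n + w - 8)[n + 1] ≠ 2*n
Before arr[w + 1] := w - n + 5: store(store(arr, w + 1, -n + w + 5), w + 1, n + w - 8)[2*n + 3*w] ≠ -11 ∧ store(store(arr, w + 1, -n + w + 5), w + 1, n + w - 8)[n + 1] ≠ 2*n
Answer: WP = store(store(arr, w + 1, -n + w + 5), w + 1, n + w - 8)[2*n + 3*w] ≠ -11 ∧ store(store(arr, w + 1, -n + w + 5), w + 1, n + w - 8)[n + 1] ≠ 2*n


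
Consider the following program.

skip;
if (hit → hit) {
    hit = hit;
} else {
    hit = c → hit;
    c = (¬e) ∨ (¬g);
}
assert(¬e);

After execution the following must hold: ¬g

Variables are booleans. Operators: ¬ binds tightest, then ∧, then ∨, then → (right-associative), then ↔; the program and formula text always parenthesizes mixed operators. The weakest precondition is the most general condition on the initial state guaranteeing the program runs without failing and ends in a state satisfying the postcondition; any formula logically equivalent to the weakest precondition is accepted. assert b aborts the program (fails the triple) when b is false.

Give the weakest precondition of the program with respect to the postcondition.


Working backward. After the program, ¬g must hold.
Before assert ¬e: (¬e) ∧ (¬g)
Then branch requires (¬e) ∧ (¬g); else branch requires (¬e) ∧ (¬g).
Before the if: (¬e) ∧ (¬g)
Before skip: (¬e) ∧ (¬g)
Answer: WP = (¬e) ∧ (¬g)


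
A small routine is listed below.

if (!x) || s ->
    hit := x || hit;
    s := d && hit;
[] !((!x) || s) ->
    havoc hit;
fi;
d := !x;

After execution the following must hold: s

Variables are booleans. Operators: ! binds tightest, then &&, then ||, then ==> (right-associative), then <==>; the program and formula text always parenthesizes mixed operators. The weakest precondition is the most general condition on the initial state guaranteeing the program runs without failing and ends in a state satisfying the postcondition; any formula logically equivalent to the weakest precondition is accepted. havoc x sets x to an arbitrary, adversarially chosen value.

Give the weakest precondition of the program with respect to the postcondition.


Working backward. After the program, s must hold.
Before d := !x: s
Then branch requires d && (x || hit); else branch requires s.
Before the if: (((!x) || s) ==> (d && (x || hit))) && ((!((!x) || s)) ==> s)
Answer: WP = (((!x) || s) ==> (d && (x || hit))) && ((!((!x) || s)) ==> s)


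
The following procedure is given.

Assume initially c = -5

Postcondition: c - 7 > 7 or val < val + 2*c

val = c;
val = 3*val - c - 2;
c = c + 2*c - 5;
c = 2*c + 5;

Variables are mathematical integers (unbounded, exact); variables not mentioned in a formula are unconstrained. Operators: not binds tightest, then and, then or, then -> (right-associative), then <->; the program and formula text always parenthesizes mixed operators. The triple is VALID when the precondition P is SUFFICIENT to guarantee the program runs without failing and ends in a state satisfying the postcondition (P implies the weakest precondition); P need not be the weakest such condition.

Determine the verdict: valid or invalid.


Working backward. After the program, the postcondition c - 7 > 7 or val < val + 2*c must hold; in canonical form it is c > 14 or 2*c > 0.
Before c := 2*c + 5: 2*c > 9 or 4*c > -10
Before c := c + 2*c - 5: 6*c > 19 or 12*c > 10
Before val := 3*val - c - 2: 6*c > 19 or 12*c > 10
Before val := c: 6*c > 19 or 12*c > 10
The weakest precondition is 6*c > 19 or 12*c > 10.
Check whether c = -5 implies it.
Countermodel: at the initial state c = -5, the precondition holds but the weakest precondition fails.
Answer: invalid


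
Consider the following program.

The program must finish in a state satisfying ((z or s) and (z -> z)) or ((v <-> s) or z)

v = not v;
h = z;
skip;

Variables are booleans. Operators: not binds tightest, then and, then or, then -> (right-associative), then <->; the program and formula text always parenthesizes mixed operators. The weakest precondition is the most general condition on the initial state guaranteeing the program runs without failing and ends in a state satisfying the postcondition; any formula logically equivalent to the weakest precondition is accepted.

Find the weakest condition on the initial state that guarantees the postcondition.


Working backward. After the program, the postcondition ((z or s) and (z -> z)) or ((v <-> s) or z) must hold; in canonical form it is z or s or (v <-> s).
Before skip: z or s or (v <-> s)
Before h := z: z or s or (v <-> s)
Before v := not v: z or s or ((not v) <-> s)
Answer: WP = z or s or ((not v) <-> s)


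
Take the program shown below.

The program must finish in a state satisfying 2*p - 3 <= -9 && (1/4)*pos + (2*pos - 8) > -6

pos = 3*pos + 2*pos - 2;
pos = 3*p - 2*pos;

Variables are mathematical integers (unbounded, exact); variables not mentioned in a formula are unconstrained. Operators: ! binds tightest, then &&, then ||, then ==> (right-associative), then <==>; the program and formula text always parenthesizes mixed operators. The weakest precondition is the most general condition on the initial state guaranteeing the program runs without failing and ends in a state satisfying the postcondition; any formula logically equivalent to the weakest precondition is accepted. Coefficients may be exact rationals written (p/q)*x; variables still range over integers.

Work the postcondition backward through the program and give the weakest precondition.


Working backward. After the program, the postcondition 2*p - 3 <= -9 && (1/4)*pos + (2*pos - 8) > -6 must hold; in canonical form it is 2*p <= -6 && (9/4)*pos > 2.
Before pos := 3*p - 2*pos: 2*p <= -6 && (27/4)*p > (9/2)*pos + 2
Before pos := 3*pos + 2*pos - 2: 2*p <= -6 && (27/4)*p > (45/2)*pos - 7
Answer: WP = 2*p <= -6 && (27/4)*p > (45/2)*pos - 7


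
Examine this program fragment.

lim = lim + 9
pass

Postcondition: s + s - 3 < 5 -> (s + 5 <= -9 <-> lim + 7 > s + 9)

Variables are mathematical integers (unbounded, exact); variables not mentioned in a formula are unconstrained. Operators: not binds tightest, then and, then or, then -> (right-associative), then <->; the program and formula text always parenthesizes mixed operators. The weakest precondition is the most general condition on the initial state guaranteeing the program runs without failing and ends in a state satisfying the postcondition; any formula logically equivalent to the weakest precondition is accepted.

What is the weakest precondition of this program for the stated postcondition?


Working backward. After the program, the postcondition s + s - 3 < 5 -> (s + 5 <= -9 <-> lim + 7 > s + 9) must hold; in canonical form it is 2*s < 8 -> (s <= -14 <-> lim > s + 2).
Before skip: 2*s < 8 -> (s <= -14 <-> lim > s + 2)
Before lim := lim + 9: 2*s < 8 -> (s <= -14 <-> lim > s - 7)
Answer: WP = 2*s < 8 -> (s <= -14 <-> lim > s - 7)


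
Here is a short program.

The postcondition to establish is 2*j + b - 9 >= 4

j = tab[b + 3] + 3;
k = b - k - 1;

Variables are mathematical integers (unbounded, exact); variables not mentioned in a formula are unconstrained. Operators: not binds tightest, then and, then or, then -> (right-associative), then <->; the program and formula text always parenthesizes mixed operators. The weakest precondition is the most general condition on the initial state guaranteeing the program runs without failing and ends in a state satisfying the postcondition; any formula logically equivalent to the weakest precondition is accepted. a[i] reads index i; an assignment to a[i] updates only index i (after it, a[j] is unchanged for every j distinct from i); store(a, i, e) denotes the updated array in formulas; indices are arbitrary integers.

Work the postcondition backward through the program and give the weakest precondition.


Working backward. After the program, the postcondition 2*j + b - 9 >= 4 must hold; in canonical form it is b + 2*j >= 13.
Before k := b - k - 1: b + 2*j >= 13
Before j := tab[b + 3] + 3: 2*tab[b + 3] + b >= 7
Answer: WP = 2*tab[b + 3] + b >= 7


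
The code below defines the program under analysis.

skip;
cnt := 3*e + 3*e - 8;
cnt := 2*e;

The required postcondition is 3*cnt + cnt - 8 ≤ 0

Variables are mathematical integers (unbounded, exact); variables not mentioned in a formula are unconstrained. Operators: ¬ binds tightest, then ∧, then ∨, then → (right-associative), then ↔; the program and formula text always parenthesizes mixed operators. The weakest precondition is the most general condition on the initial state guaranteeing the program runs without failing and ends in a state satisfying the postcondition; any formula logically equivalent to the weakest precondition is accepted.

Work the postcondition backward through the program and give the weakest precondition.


Working backward. After the program, the postcondition 3*cnt + cnt - 8 ≤ 0 must hold; in canonical form it is 4*cnt ≤ 8.
Before cnt := 2*e: 8*e ≤ 8
Before cnt := 3*e + 3*e - 8: 8*e ≤ 8
Before skip: 8*e ≤ 8
Answer: WP = 8*e ≤ 8


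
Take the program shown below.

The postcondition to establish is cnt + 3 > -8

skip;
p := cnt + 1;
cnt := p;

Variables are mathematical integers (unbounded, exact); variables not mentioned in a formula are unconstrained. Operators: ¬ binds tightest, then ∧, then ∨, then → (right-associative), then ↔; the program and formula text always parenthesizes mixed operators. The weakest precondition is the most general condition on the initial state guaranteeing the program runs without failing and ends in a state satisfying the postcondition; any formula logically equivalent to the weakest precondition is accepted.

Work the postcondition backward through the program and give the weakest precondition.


Working backward. After the program, the postcondition cnt + 3 > -8 must hold; in canonical form it is cnt > -11.
Before cnt := p: p > -11
Before p := cnt + 1: cnt > -12
Before skip: cnt > -12
Answer: WP = cnt > -12


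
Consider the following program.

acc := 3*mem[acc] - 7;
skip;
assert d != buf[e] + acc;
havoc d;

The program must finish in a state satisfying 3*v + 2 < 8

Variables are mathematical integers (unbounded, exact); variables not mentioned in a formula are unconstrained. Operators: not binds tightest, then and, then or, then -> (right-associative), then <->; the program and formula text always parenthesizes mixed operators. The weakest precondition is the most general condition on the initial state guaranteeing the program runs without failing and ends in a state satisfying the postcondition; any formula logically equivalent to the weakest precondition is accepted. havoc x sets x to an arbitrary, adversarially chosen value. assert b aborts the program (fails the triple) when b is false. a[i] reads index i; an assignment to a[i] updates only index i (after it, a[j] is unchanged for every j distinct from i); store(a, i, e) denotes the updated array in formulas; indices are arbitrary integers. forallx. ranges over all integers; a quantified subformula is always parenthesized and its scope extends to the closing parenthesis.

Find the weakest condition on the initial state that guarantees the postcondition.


Working backward. After the program, the postcondition 3*v + 2 < 8 must hold; in canonical form it is 3*v < 6.
Before havoc d: 3*v < 6
Before assert d != buf[e] + acc: d != buf[e] + acc and 3*v < 6
Before skip: d != buf[e] + acc and 3*v < 6
Before acc := 3*mem[acc] - 7: d != buf[e] + 3*mem[acc] - 7 and 3*v < 6
Answer: WP = d != buf[e] + 3*mem[acc] - 7 and 3*v < 6


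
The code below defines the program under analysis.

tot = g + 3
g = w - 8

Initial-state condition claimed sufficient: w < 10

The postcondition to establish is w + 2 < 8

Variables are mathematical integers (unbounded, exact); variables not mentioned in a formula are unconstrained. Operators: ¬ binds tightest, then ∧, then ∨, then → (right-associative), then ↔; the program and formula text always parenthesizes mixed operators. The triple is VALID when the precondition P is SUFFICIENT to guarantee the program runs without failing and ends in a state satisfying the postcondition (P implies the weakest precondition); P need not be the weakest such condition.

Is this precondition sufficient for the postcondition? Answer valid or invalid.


Working backward. After the program, the postcondition w + 2 < 8 must hold; in canonical form it is w < 6.
Before g := w - 8: w < 6
Before tot := g + 3: w < 6
The weakest precondition is w < 6.
Check whether w < 10 implies it.
Countermodel: at the initial state w = 6, the precondition holds but the weakest precondition fails.
Answer: invalid


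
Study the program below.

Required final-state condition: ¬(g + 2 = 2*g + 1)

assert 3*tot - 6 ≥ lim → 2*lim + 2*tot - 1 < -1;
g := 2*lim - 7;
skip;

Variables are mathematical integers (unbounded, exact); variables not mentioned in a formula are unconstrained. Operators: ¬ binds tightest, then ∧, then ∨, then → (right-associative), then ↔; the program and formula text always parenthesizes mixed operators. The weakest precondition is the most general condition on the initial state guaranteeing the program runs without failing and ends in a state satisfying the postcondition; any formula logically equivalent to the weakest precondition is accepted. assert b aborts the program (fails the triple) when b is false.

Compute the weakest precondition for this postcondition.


Working backward. After the program, the postcondition ¬(g + 2 = 2*g + 1) must hold; in canonical form it is ¬(g = 1).
Before skip: ¬(g = 1)
Before g := 2*lim - 7: ¬(2*lim = 8)
Before assert 3*tot - 6 ≥ lim → 2*lim + 2*tot - 1 < -1: (3*tot ≥ lim + 6 → 2*lim + 2*tot < 0) ∧ (¬(2*lim = 8))
Answer: WP = (3*tot ≥ lim + 6 → 2*lim + 2*tot < 0) ∧ (¬(2*lim = 8))


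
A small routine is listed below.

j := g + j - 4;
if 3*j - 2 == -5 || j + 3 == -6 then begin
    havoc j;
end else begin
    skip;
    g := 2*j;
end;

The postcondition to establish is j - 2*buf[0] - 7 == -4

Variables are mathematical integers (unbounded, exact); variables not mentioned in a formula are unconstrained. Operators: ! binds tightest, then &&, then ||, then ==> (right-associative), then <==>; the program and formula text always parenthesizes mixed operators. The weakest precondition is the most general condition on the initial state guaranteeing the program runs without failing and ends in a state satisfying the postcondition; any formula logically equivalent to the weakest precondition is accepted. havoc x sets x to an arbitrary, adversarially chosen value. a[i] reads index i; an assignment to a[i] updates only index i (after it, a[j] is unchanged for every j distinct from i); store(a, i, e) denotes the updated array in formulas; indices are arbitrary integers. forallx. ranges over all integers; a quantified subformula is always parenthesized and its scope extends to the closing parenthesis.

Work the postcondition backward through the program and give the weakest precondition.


Working backward. After the program, the postcondition j - 2*buf[0] - 7 == -4 must hold; in canonical form it is j == 2*buf[0] + 3.
Then branch requires forall j_1. j_1 == 2*buf[0] + 3; else branch requires j == 2*buf[0] + 3.
Before the if: ((3*j == -3 || j == -9) ==> (forall j_1. j_1 == 2*buf[0] + 3)) && ((!(3*j == -3 || j == -9)) ==> j == 2*buf[0] + 3)
Before j := g + j - 4: ((3*g + 3*j == 9 || g + j == -5) ==> (forall j_1. j_1 == 2*buf[0] + 3)) && ((!(3*g + 3*j == 9 || g + j == -5)) ==> g + j == 2*buf[0] + 7)
Answer: WP = ((3*g + 3*j == 9 || g + j == -5) ==> (forall j_1. j_1 == 2*buf[0] + 3)) && ((!(3*g + 3*j == 9 || g + j == -5)) ==> g + j == 2*buf[0] + 7)
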